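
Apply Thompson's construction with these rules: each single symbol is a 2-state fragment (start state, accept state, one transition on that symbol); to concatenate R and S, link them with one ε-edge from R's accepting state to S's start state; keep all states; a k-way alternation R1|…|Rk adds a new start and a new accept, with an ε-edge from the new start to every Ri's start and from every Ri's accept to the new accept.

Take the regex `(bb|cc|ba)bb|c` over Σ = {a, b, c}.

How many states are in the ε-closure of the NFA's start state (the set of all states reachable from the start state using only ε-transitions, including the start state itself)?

Compute the ε-closure size of each fragment's start state recursively; a symbol fragment's start has no outgoing ε-edge, so its closure is just itself (size 1).
  bb — same as the first factor's closure: |closure| = 1
  cc — same as the first factor's closure: |closure| = 1
  ba — same as the first factor's closure: |closure| = 1
  bb|cc|ba — new start ε-reaches every alternative's start; none of them accept ε, so the new accept is not reached: |closure| = 1 + 1 + 1 + 1 = 4
  (bb|cc|ba)bb — same as the first factor's closure: |closure| = 4
  (bb|cc|ba)bb|c — |closure| = 1 + 4 + 1 = 6 (the new accept is not ε-reachable since no branch accepts ε)

6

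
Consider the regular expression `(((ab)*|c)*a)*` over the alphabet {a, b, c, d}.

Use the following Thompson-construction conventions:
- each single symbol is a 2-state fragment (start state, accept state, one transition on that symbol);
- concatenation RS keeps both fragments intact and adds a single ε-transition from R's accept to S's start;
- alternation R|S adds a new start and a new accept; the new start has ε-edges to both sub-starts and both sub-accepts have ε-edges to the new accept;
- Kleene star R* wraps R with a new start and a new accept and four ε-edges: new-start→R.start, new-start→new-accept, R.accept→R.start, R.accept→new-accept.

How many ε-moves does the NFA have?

18

Building bottom-up:
Each of the 4 symbol leaves contributes 0 ε-transitions.
  ab → 1 ε-transition
  (ab)* → 5 ε-transitions
  (ab)*|c → 9 ε-transitions
  ((ab)*|c)* → 13 ε-transitions
  ((ab)*|c)*a → 14 ε-transitions
  (((ab)*|c)*a)* → 18 ε-transitions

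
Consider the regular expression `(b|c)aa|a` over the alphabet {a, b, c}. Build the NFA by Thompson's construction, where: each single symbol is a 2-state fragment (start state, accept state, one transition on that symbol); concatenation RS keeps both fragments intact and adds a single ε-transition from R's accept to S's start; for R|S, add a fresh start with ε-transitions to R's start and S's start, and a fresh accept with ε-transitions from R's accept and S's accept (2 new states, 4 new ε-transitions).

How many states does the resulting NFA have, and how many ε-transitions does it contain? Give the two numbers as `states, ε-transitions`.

14, 10

Bottom-up over the parse tree:
Each of the 5 symbol leaves contributes 2 states and 0 ε-transitions.
  b|c = 6 states, 4 ε-transitions
  (b|c)aa = 10 states, 6 ε-transitions
  (b|c)aa|a = 14 states, 10 ε-transitions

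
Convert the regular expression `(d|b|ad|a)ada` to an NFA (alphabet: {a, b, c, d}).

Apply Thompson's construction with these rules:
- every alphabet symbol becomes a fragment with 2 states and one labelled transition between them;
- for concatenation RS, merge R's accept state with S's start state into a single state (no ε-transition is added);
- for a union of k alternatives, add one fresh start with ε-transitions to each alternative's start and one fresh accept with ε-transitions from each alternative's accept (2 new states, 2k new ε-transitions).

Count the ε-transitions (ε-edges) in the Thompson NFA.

Building bottom-up:
Each of the 8 symbol leaves contributes 0 ε-transitions.
  ad → 0 ε-transitions
  d|b|ad|a → 8 ε-transitions
  (d|b|ad|a)ada → 8 ε-transitions

8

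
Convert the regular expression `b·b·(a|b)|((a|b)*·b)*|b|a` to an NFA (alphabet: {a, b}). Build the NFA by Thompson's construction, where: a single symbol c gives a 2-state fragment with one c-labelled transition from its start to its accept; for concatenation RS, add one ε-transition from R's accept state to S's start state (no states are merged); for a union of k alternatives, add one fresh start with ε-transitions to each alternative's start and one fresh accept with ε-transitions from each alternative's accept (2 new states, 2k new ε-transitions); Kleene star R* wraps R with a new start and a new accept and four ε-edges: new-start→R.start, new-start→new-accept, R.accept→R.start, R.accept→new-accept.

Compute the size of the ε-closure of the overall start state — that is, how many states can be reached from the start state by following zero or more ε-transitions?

13

Compute the ε-closure size of each fragment's start state recursively; a symbol fragment's start has no outgoing ε-edge, so its closure is just itself (size 1).
  a|b → |ε-closure| = 1 + 1 + 1 = 3 (the new accept is not ε-reachable since no branch accepts ε)
  b·b·(a|b) → |ε-closure| equals the left operand's closure size = 1 (its accept is not ε-reachable, so the closure stops there)
  a|b → |ε-closure| = 1 + 1 + 1 = 3 (the new accept is not ε-reachable since no branch accepts ε)
  (a|b)* → |ε-closure| = 1 (new start) + 3 (body) + 1 (new accept) = 5
  (a|b)*·b → |ε-closure| = 5 + 1 = 6 (closure spills across the concat boundary because the left factor accepts ε)
  ((a|b)*·b)* → |ε-closure| = 1 (new start) + 6 (body) + 1 (new accept) = 8
  b·b·(a|b)|((a|b)*·b)*|b|a → |ε-closure| = 1 (new start) + (1 + 8 + 1 + 1) + 1 (new accept, since some branch ε-reaches its own accept) = 13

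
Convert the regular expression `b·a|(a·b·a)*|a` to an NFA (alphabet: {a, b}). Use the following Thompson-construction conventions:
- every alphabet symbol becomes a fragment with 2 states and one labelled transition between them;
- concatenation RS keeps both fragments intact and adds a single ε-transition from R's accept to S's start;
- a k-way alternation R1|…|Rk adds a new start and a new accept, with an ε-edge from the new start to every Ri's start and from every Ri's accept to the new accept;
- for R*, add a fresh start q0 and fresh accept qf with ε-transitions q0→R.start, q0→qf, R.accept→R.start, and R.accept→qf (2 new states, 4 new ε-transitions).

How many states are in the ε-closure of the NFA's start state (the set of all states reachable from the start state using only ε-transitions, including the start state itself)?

Let C(F) = |ε-closure(F.start)| within fragment F, and note whether F accepts ε. Symbol fragments have C = 1 and do not accept ε. Then:
  b·a → |closure| equals the left operand's closure size = 1 (its accept is not ε-reachable, so the closure stops there)
  a·b·a → same as the first factor's closure: |closure| = 1
  (a·b·a)* → the star's fresh start ε-reaches both the body's start and the fresh accept: |closure| = 2 + 1 = 3
  b·a|(a·b·a)*|a → new start ε-reaches every alternative's start; at least one alternative accepts ε, so the union's new accept is reached too: |closure| = 1 + 1 + 3 + 1 + 1 = 7

7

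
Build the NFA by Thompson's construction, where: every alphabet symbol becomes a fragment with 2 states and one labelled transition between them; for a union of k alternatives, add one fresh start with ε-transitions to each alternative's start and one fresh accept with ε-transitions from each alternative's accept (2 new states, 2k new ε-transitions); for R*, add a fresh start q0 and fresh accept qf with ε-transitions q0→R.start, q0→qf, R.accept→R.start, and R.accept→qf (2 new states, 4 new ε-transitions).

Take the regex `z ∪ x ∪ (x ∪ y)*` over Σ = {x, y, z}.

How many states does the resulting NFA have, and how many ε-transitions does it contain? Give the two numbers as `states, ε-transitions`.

Recursing over subexpressions:
Each of the 4 symbol leaves contributes 2 states and 0 ε-transitions.
  x ∪ y = 6 states, 4 ε-transitions
  (x ∪ y)* = 8 states, 8 ε-transitions
  z ∪ x ∪ (x ∪ y)* = 14 states, 14 ε-transitions

14, 14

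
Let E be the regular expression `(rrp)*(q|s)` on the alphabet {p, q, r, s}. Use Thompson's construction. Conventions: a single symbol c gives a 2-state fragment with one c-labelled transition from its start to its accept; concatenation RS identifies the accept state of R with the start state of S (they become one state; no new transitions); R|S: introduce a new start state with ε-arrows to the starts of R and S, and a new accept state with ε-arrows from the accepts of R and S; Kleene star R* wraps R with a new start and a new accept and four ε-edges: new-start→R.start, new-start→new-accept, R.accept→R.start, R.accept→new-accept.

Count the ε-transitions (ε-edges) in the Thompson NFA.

By structural recursion:
Each of the 5 symbol leaves contributes 0 ε-transitions.
  rrp : 0 ε-transitions
  (rrp)* : 4 ε-transitions
  q|s : 4 ε-transitions
  (rrp)*(q|s) : 8 ε-transitions

8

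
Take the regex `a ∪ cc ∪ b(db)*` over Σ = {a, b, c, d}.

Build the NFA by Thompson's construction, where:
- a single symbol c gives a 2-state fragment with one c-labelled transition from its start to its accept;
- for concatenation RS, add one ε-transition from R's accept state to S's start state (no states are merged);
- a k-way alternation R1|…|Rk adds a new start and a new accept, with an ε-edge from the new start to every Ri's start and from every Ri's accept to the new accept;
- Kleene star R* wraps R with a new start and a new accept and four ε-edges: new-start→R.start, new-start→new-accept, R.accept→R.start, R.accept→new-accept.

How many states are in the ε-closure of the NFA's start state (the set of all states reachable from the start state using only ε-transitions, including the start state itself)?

4

Work bottom-up. For each fragment F, track |ε-closure(F.start)| and whether F's accept lies in that closure (i.e. whether F accepts ε). A single-symbol fragment has closure size 1 and does not accept ε.
  cc — C equals the left operand's closure size = 1 (its accept is not ε-reachable, so the closure stops there)
  db — C equals the left operand's closure size = 1 (its accept is not ε-reachable, so the closure stops there)
  (db)* — new start has ε-edges to the inner start and to the new accept, so C = 2 + 1 = 3
  b(db)* — same as the first factor's closure: C = 1
  a ∪ cc ∪ b(db)* — C = 1 + 1 + 1 + 1 = 4 (the new accept is not ε-reachable since no branch accepts ε)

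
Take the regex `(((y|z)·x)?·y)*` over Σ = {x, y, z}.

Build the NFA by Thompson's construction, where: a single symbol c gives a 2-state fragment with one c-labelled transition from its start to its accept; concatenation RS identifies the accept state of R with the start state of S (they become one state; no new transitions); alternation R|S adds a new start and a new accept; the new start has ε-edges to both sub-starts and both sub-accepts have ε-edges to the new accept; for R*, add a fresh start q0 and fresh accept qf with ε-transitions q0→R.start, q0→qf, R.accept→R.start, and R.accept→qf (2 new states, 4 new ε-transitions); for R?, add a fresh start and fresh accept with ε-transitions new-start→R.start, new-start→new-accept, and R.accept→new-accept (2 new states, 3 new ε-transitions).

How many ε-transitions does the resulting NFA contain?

Bottom-up over the parse tree:
Each of the 4 symbol leaves contributes 0 ε-transitions.
  y|z : 4 ε-transitions
  (y|z)·x : 4 ε-transitions
  ((y|z)·x)? : 7 ε-transitions
  ((y|z)·x)?·y : 7 ε-transitions
  (((y|z)·x)?·y)* : 11 ε-transitions

11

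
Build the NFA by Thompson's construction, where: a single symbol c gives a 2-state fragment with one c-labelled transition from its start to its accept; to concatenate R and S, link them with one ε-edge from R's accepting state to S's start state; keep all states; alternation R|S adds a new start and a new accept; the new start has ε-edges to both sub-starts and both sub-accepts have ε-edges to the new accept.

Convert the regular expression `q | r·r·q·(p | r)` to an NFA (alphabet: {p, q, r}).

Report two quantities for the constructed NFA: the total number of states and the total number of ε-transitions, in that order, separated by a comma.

16, 11

Per subexpression:
Each of the 6 symbol leaves contributes 2 states and 0 ε-transitions.
  p | r — 6 states, 4 ε-transitions
  r·r·q·(p | r) — 12 states, 7 ε-transitions
  q | r·r·q·(p | r) — 16 states, 11 ε-transitions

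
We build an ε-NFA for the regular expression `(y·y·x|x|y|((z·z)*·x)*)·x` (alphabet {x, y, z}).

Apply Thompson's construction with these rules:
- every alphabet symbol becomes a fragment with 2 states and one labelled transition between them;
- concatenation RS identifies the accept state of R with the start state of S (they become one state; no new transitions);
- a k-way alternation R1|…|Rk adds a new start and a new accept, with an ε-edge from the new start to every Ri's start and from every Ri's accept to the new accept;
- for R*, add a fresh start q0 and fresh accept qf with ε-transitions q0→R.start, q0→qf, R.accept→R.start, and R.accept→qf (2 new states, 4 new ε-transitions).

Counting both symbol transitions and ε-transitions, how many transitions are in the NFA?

Recursing over subexpressions:
Each of the 9 symbol leaves contributes 1 transition (1 symbol, 0 ε).
  y·y·x → 3 transitions (3 symbol, 0 ε)
  z·z → 2 transitions (2 symbol, 0 ε)
  (z·z)* → 6 transitions (2 symbol, 4 ε)
  (z·z)*·x → 7 transitions (3 symbol, 4 ε)
  ((z·z)*·x)* → 11 transitions (3 symbol, 8 ε)
  y·y·x|x|y|((z·z)*·x)* → 24 transitions (8 symbol, 16 ε)
  (y·y·x|x|y|((z·z)*·x)*)·x → 25 transitions (9 symbol, 16 ε)

25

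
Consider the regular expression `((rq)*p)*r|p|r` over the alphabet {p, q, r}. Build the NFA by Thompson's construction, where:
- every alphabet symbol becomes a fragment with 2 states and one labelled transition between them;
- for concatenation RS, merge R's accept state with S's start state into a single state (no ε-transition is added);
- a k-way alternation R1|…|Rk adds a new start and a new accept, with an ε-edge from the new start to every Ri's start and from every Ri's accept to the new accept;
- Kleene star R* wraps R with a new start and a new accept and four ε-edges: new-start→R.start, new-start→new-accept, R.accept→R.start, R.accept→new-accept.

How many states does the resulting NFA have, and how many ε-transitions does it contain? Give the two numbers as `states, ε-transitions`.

15, 14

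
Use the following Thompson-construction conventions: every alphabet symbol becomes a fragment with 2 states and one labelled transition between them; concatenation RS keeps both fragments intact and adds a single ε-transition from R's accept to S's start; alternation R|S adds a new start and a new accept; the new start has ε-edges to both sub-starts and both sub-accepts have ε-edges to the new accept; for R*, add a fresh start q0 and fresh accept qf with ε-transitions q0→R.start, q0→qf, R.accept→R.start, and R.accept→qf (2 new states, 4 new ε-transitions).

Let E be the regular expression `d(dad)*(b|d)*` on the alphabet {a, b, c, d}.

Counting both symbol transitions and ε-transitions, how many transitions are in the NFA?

22

Per subexpression:
Each of the 6 symbol leaves contributes 1 transition (1 symbol, 0 ε).
  dad → 5 transitions (3 symbol, 2 ε)
  (dad)* → 9 transitions (3 symbol, 6 ε)
  b|d → 6 transitions (2 symbol, 4 ε)
  (b|d)* → 10 transitions (2 symbol, 8 ε)
  d(dad)*(b|d)* → 22 transitions (6 symbol, 16 ε)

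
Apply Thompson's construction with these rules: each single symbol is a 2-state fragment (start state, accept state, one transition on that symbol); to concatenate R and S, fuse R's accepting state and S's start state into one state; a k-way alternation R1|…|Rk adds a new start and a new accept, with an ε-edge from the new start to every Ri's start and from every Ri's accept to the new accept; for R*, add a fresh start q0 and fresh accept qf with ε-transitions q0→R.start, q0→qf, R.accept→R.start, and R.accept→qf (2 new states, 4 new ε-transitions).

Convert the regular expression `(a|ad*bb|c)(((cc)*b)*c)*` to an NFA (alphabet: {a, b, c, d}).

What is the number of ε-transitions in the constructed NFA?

Recursing over subexpressions:
Each of the 10 symbol leaves contributes 0 ε-transitions.
  d* = 4 ε-transitions
  ad*bb = 4 ε-transitions
  a|ad*bb|c = 10 ε-transitions
  cc = 0 ε-transitions
  (cc)* = 4 ε-transitions
  (cc)*b = 4 ε-transitions
  ((cc)*b)* = 8 ε-transitions
  ((cc)*b)*c = 8 ε-transitions
  (((cc)*b)*c)* = 12 ε-transitions
  (a|ad*bb|c)(((cc)*b)*c)* = 22 ε-transitions

22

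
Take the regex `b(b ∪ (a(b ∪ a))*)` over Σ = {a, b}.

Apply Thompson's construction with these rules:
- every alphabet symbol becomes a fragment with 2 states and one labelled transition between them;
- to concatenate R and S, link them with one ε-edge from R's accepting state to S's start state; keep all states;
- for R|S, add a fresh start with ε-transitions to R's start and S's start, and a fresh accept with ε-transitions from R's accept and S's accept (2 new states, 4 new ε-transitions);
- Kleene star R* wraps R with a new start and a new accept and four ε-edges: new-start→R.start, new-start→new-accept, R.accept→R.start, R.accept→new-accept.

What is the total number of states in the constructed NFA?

16

Per subexpression:
Each of the 5 symbol leaves contributes a 2-state fragment.
  b ∪ a — 6 states
  a(b ∪ a) — 8 states
  (a(b ∪ a))* — 10 states
  b ∪ (a(b ∪ a))* — 14 states
  b(b ∪ (a(b ∪ a))*) — 16 states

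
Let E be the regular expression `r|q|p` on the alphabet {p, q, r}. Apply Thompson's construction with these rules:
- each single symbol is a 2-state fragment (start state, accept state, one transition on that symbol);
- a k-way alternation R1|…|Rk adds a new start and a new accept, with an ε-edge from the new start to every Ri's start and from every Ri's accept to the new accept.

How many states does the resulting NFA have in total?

8

Building bottom-up:
Each of the 3 symbol leaves contributes a 2-state fragment.
  r|q|p = 8 states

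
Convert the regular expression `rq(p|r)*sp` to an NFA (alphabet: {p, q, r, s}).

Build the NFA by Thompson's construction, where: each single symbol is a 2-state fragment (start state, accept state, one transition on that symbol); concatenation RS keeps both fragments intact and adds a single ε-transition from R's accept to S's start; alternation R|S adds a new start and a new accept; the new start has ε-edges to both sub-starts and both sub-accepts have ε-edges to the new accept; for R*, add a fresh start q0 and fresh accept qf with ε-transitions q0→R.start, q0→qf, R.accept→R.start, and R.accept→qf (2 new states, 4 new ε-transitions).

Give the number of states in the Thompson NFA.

16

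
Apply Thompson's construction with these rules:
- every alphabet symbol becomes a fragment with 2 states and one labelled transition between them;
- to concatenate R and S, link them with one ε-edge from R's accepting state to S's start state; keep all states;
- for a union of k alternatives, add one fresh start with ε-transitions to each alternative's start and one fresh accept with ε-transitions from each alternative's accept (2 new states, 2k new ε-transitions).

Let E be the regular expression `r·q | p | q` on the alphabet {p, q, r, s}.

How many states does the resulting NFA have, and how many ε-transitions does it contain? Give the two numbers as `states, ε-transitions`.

10, 7

By structural recursion:
Each of the 4 symbol leaves contributes 2 states and 0 ε-transitions.
  r·q → 4 states, 1 ε-transition
  r·q | p | q → 10 states, 7 ε-transitions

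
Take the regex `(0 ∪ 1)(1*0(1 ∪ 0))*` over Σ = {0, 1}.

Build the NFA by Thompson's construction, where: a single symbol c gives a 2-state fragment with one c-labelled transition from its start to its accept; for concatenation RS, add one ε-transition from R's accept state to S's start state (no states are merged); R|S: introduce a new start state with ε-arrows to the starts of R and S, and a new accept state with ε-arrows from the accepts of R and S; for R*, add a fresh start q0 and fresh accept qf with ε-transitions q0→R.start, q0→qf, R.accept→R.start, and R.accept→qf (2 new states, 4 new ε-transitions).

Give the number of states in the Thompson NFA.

Recursing over subexpressions:
Each of the 6 symbol leaves contributes a 2-state fragment.
  0 ∪ 1 = 6 states
  1* = 4 states
  1 ∪ 0 = 6 states
  1*0(1 ∪ 0) = 12 states
  (1*0(1 ∪ 0))* = 14 states
  (0 ∪ 1)(1*0(1 ∪ 0))* = 20 states

20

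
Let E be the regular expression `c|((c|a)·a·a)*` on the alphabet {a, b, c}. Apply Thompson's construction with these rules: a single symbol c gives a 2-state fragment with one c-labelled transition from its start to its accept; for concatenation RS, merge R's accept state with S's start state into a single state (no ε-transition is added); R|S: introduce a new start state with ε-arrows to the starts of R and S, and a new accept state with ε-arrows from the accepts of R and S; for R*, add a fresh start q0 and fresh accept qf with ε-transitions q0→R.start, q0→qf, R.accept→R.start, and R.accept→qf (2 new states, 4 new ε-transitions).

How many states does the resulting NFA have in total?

By structural recursion:
Each of the 5 symbol leaves contributes a 2-state fragment.
  c|a : 6 states
  (c|a)·a·a : 8 states
  ((c|a)·a·a)* : 10 states
  c|((c|a)·a·a)* : 14 states

14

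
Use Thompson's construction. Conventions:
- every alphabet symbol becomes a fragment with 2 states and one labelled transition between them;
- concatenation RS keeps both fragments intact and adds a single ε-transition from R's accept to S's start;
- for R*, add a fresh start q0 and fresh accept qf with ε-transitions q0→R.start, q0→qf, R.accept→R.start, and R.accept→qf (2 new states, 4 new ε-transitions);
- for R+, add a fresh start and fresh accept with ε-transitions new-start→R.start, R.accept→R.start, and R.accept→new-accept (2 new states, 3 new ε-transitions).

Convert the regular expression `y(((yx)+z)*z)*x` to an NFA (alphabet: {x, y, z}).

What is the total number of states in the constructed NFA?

Building bottom-up:
Each of the 6 symbol leaves contributes a 2-state fragment.
  yx → 4 states
  (yx)+ → 6 states
  (yx)+z → 8 states
  ((yx)+z)* → 10 states
  ((yx)+z)*z → 12 states
  (((yx)+z)*z)* → 14 states
  y(((yx)+z)*z)*x → 18 states

18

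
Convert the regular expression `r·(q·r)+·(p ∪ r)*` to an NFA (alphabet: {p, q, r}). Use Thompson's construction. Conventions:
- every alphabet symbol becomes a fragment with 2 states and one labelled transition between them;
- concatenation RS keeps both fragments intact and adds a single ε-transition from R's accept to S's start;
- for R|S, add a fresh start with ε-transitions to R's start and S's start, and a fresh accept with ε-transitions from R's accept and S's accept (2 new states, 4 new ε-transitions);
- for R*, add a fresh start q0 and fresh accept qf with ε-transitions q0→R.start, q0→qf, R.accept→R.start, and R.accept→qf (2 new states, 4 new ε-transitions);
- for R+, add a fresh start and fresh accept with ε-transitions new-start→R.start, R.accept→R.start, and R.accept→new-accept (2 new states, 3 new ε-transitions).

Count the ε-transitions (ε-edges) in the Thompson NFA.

14

Recursing over subexpressions:
Each of the 5 symbol leaves contributes 0 ε-transitions.
  q·r = 1 ε-transition
  (q·r)+ = 4 ε-transitions
  p ∪ r = 4 ε-transitions
  (p ∪ r)* = 8 ε-transitions
  r·(q·r)+·(p ∪ r)* = 14 ε-transitions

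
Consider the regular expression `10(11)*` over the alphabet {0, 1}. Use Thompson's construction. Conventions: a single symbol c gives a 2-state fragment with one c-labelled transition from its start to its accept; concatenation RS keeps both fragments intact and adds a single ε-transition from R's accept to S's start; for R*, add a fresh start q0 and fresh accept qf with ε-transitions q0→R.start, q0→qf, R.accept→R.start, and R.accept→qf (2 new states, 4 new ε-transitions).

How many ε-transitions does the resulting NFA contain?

7

Bottom-up over the parse tree:
Each of the 4 symbol leaves contributes 0 ε-transitions.
  11 : 1 ε-transition
  (11)* : 5 ε-transitions
  10(11)* : 7 ε-transitions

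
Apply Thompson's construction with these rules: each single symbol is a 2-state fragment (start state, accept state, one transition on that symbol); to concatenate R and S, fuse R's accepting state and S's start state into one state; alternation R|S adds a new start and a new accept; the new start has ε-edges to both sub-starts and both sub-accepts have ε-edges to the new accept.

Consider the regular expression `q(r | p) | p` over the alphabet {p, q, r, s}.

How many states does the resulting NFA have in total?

11

Building bottom-up:
Each of the 4 symbol leaves contributes a 2-state fragment.
  r | p = 6 states
  q(r | p) = 7 states
  q(r | p) | p = 11 states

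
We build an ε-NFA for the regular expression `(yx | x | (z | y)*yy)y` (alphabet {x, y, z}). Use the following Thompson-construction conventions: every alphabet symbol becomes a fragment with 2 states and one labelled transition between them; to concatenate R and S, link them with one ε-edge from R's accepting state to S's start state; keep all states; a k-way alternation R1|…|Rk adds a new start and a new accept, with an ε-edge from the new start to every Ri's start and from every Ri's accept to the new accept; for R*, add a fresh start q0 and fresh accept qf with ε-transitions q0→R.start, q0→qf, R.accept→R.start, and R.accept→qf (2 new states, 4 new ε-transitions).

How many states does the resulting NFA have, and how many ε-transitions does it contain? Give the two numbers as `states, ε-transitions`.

22, 18

By structural recursion:
Each of the 8 symbol leaves contributes 2 states and 0 ε-transitions.
  yx — 4 states, 1 ε-transition
  z | y — 6 states, 4 ε-transitions
  (z | y)* — 8 states, 8 ε-transitions
  (z | y)*yy — 12 states, 10 ε-transitions
  yx | x | (z | y)*yy — 20 states, 17 ε-transitions
  (yx | x | (z | y)*yy)y — 22 states, 18 ε-transitions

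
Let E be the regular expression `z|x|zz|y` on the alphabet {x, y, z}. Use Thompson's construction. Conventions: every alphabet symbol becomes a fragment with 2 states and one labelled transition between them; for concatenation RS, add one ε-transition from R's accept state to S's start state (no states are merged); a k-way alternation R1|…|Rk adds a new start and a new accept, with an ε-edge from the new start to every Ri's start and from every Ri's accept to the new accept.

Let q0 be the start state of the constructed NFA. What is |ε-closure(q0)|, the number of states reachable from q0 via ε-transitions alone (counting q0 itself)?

5

Compute the ε-closure size of each fragment's start state recursively; a symbol fragment's start has no outgoing ε-edge, so its closure is just itself (size 1).
  zz : same as the first factor's closure: |ε-closure| = 1
  z|x|zz|y : new start ε-reaches every alternative's start; none of them accept ε, so the new accept is not reached: |ε-closure| = 1 + 1 + 1 + 1 + 1 = 5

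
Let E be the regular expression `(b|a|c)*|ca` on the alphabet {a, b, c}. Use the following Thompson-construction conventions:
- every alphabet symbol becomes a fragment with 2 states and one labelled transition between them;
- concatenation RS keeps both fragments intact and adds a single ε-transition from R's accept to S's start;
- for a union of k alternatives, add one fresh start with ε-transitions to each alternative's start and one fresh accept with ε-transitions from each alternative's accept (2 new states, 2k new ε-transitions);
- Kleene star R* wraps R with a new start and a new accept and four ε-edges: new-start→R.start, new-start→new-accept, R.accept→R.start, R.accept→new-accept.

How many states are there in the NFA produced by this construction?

Bottom-up over the parse tree:
Each of the 5 symbol leaves contributes a 2-state fragment.
  b|a|c — 8 states
  (b|a|c)* — 10 states
  ca — 4 states
  (b|a|c)*|ca — 16 states

16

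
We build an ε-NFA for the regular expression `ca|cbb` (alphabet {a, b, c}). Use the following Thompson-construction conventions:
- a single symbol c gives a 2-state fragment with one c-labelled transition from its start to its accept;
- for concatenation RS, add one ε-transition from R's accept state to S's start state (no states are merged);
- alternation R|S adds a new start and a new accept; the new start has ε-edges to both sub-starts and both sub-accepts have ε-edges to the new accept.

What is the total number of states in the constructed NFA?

12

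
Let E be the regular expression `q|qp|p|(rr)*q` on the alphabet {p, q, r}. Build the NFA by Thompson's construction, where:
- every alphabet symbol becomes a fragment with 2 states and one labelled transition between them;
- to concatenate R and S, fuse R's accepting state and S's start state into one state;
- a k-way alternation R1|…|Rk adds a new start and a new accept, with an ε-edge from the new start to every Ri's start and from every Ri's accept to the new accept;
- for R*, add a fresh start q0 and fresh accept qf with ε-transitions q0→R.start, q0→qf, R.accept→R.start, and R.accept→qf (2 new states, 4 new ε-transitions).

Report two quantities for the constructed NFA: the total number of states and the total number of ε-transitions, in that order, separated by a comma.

Per subexpression:
Each of the 7 symbol leaves contributes 2 states and 0 ε-transitions.
  qp : 3 states, 0 ε-transitions
  rr : 3 states, 0 ε-transitions
  (rr)* : 5 states, 4 ε-transitions
  (rr)*q : 6 states, 4 ε-transitions
  q|qp|p|(rr)*q : 15 states, 12 ε-transitions

15, 12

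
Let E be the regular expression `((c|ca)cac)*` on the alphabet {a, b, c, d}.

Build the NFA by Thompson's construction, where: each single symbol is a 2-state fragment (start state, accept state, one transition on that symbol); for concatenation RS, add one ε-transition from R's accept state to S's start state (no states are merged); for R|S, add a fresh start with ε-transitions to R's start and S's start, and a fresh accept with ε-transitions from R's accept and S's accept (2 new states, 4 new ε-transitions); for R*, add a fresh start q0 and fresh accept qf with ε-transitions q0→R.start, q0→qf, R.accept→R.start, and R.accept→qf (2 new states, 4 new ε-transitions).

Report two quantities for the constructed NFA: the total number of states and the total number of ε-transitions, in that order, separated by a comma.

16, 12

Per subexpression:
Each of the 6 symbol leaves contributes 2 states and 0 ε-transitions.
  ca → 4 states, 1 ε-transition
  c|ca → 8 states, 5 ε-transitions
  (c|ca)cac → 14 states, 8 ε-transitions
  ((c|ca)cac)* → 16 states, 12 ε-transitions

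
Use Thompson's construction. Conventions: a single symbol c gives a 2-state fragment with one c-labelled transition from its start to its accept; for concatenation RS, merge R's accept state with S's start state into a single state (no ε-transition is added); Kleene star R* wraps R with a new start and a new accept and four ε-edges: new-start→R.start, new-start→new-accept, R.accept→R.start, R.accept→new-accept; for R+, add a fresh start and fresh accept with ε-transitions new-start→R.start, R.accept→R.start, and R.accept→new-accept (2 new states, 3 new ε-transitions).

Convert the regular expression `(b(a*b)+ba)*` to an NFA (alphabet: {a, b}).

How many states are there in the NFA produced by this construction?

12

Building bottom-up:
Each of the 5 symbol leaves contributes a 2-state fragment.
  a* → 4 states
  a*b → 5 states
  (a*b)+ → 7 states
  b(a*b)+ba → 10 states
  (b(a*b)+ba)* → 12 states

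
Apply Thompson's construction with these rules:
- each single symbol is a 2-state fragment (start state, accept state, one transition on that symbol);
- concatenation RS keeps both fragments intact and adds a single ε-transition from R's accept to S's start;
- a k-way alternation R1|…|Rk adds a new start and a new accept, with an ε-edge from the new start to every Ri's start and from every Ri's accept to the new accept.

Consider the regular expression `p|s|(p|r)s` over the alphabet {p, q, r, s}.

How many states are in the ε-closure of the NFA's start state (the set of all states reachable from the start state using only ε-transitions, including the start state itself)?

Let C(F) = |ε-closure(F.start)| within fragment F, and note whether F accepts ε. Symbol fragments have C = 1 and do not accept ε. Then:
  p|r — C = 1 + 1 + 1 = 3 (the new accept is not ε-reachable since no branch accepts ε)
  (p|r)s — C equals the left operand's closure size = 3 (its accept is not ε-reachable, so the closure stops there)
  p|s|(p|r)s — new start ε-reaches every alternative's start; none of them accept ε, so the new accept is not reached: C = 1 + 1 + 1 + 3 = 6

6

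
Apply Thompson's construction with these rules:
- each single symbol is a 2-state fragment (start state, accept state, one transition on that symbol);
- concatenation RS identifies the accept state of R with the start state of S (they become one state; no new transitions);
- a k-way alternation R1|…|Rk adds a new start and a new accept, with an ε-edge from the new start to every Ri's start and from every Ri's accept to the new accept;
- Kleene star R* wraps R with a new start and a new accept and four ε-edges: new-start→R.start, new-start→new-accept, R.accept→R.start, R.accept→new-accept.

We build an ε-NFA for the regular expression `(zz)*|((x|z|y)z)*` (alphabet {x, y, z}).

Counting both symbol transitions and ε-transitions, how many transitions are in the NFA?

24

Per subexpression:
Each of the 6 symbol leaves contributes 1 transition (1 symbol, 0 ε).
  zz → 2 transitions (2 symbol, 0 ε)
  (zz)* → 6 transitions (2 symbol, 4 ε)
  x|z|y → 9 transitions (3 symbol, 6 ε)
  (x|z|y)z → 10 transitions (4 symbol, 6 ε)
  ((x|z|y)z)* → 14 transitions (4 symbol, 10 ε)
  (zz)*|((x|z|y)z)* → 24 transitions (6 symbol, 18 ε)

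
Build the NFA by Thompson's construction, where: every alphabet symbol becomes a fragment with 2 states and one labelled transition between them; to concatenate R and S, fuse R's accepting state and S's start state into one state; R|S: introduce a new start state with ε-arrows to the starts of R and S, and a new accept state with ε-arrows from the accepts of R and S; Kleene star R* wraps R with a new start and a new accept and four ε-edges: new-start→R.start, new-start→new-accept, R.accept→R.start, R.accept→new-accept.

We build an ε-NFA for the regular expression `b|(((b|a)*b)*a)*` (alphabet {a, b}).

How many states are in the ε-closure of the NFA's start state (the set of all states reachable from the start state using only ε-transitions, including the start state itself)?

12

Work bottom-up. For each fragment F, track |ε-closure(F.start)| and whether F's accept lies in that closure (i.e. whether F accepts ε). A single-symbol fragment has closure size 1 and does not accept ε.
  b|a — new start ε-reaches every alternative's start; none of them accept ε, so the new accept is not reached: C = 1 + 1 + 1 = 3
  (b|a)* — the star's fresh start ε-reaches both the body's start and the fresh accept: C = 2 + 3 = 5
  (b|a)*b — C = 5 + (1−1) = 5 (closure spills across the concat boundary because the left factor accepts ε)
  ((b|a)*b)* — the star's fresh start ε-reaches both the body's start and the fresh accept: C = 2 + 5 = 7
  ((b|a)*b)*a — the left operand accepts ε, so the closure extends into the next operand (the shared merged state is already counted); C = 7 + (1−1) = 7
  (((b|a)*b)*a)* — new start has ε-edges to the inner start and to the new accept, so C = 2 + 7 = 9
  b|(((b|a)*b)*a)* — C = 1 (new start) + (1 + 9) + 1 (new accept, since some branch ε-reaches its own accept) = 12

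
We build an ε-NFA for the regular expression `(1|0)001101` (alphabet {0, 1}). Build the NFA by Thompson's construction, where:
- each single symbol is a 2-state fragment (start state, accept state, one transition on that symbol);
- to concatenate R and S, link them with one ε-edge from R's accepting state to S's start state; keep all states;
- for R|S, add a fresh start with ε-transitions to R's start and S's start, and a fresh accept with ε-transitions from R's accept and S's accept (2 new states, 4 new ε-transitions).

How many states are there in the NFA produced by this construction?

18

Building bottom-up:
Each of the 8 symbol leaves contributes a 2-state fragment.
  1|0 = 6 states
  (1|0)001101 = 18 states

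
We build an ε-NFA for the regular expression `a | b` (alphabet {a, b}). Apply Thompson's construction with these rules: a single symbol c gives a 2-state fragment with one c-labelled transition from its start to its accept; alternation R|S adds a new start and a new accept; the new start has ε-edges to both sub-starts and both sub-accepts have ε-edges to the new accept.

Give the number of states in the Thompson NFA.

By structural recursion:
Each of the 2 symbol leaves contributes a 2-state fragment.
  a | b = 6 states

6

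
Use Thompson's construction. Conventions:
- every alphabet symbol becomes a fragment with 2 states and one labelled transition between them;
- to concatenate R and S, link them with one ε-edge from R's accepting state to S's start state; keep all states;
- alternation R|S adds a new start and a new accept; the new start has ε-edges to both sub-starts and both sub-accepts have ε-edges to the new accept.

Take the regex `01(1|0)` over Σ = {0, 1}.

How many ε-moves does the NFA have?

6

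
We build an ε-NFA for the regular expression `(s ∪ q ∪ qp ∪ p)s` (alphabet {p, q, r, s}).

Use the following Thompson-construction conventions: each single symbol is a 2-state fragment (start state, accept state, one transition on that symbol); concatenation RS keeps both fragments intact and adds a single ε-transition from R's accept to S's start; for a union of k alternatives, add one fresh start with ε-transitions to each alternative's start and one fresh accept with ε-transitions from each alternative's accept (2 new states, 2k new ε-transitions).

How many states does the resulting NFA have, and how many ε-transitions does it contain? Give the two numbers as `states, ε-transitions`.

Bottom-up over the parse tree:
Each of the 6 symbol leaves contributes 2 states and 0 ε-transitions.
  qp — 4 states, 1 ε-transition
  s ∪ q ∪ qp ∪ p — 12 states, 9 ε-transitions
  (s ∪ q ∪ qp ∪ p)s — 14 states, 10 ε-transitions

14, 10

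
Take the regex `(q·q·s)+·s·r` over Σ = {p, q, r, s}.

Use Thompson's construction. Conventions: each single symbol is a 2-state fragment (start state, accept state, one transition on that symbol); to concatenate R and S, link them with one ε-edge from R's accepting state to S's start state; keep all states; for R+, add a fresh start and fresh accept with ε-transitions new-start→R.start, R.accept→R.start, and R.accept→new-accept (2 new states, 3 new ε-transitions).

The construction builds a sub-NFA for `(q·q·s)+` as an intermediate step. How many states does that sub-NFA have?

8

Fragment for `(q·q·s)+`:
Each of the 3 symbol leaves contributes a 2-state fragment.
  q·q·s : 6 states
  (q·q·s)+ : 8 states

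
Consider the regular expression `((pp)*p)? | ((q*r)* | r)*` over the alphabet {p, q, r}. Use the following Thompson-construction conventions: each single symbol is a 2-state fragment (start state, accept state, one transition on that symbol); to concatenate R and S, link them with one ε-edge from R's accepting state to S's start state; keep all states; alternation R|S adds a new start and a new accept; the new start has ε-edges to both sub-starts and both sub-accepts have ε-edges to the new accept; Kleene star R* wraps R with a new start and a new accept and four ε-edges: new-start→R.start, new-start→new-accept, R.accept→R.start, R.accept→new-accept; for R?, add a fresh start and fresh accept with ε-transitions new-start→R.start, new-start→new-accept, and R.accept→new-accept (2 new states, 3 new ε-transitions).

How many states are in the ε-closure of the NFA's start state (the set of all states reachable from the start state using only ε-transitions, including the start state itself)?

19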